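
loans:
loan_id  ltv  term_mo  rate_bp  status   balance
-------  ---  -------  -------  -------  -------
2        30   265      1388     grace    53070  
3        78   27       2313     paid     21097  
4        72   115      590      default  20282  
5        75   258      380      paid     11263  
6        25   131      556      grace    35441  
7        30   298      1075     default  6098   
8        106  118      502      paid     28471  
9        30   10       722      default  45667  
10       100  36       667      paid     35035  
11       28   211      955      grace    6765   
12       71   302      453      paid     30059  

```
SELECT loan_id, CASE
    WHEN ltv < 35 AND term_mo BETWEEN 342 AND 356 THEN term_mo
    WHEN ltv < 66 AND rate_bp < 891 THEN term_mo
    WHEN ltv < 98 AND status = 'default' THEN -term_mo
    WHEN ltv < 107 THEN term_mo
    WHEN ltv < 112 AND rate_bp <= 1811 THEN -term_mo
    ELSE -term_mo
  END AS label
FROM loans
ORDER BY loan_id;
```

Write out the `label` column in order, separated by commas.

loan_id=2: ltv < 107 → 265
loan_id=3: ltv < 107 → 27
loan_id=4: ltv < 98 AND status = 'default' → -115
loan_id=5: ltv < 107 → 258
loan_id=6: ltv < 66 AND rate_bp < 891 → 131
loan_id=7: ltv < 98 AND status = 'default' → -298
loan_id=8: ltv < 107 → 118
loan_id=9: ltv < 66 AND rate_bp < 891 → 10
loan_id=10: ltv < 107 → 36
loan_id=11: ltv < 107 → 211
loan_id=12: ltv < 107 → 302

265, 27, -115, 258, 131, -298, 118, 10, 36, 211, 302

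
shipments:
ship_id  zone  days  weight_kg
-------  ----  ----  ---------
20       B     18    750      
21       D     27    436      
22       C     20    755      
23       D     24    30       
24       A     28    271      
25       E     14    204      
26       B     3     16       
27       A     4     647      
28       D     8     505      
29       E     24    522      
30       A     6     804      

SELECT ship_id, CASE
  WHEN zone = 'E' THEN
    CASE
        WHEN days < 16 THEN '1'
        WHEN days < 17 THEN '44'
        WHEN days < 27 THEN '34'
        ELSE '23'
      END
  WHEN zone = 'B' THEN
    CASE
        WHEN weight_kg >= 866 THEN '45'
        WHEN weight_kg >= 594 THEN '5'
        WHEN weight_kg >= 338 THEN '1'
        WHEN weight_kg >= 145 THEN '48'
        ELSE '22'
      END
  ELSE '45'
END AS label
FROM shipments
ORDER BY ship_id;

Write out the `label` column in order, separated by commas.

ship_id=20: zone='B' → inner[weight_kg >= 594] → 5
ship_id=21: zone='D' → outer ELSE → 45
ship_id=22: zone='C' → outer ELSE → 45
ship_id=23: zone='D' → outer ELSE → 45
ship_id=24: zone='A' → outer ELSE → 45
ship_id=25: zone='E' → inner[days < 16] → 1
ship_id=26: zone='B' → inner[ELSE] → 22
ship_id=27: zone='A' → outer ELSE → 45
ship_id=28: zone='D' → outer ELSE → 45
ship_id=29: zone='E' → inner[days < 27] → 34
ship_id=30: zone='A' → outer ELSE → 45

5, 45, 45, 45, 45, 1, 22, 45, 45, 34, 45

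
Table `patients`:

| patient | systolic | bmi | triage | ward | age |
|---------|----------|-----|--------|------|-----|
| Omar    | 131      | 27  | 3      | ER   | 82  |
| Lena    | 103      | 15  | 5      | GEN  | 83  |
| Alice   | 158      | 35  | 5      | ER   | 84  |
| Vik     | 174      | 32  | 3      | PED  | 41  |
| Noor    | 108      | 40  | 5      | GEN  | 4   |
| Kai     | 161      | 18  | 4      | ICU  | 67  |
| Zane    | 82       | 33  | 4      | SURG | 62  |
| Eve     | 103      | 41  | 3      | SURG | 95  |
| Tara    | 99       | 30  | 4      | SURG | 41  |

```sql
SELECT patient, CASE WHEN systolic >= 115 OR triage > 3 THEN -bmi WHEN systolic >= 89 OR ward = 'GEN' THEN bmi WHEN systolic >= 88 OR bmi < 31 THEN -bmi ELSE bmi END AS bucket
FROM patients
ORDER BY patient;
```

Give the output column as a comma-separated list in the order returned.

-35, 41, -18, -15, -40, -27, -30, -32, -33

patient=Alice: systolic >= 115 OR triage > 3 → -35
patient=Eve: systolic >= 89 OR ward = 'GEN' → 41
patient=Kai: systolic >= 115 OR triage > 3 → -18
patient=Lena: systolic >= 115 OR triage > 3 → -15
patient=Noor: systolic >= 115 OR triage > 3 → -40
patient=Omar: systolic >= 115 OR triage > 3 → -27
patient=Tara: systolic >= 115 OR triage > 3 → -30
patient=Vik: systolic >= 115 OR triage > 3 → -32
patient=Zane: systolic >= 115 OR triage > 3 → -33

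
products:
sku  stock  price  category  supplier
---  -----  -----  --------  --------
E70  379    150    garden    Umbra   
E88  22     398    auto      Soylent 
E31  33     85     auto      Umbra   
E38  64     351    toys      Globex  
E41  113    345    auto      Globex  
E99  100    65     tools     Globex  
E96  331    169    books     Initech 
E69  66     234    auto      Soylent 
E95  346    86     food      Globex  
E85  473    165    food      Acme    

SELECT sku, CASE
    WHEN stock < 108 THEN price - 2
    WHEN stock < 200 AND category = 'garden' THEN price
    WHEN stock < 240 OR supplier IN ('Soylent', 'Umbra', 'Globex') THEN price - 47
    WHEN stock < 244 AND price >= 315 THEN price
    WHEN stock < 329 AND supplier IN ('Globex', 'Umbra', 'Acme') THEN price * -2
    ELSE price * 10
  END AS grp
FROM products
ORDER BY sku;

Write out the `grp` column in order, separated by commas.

83, 349, 298, 232, 103, 1650, 396, 39, 1690, 63

sku=E31: stock < 108 → 83
sku=E38: stock < 108 → 349
sku=E41: stock < 240 OR supplier IN ('Soylent', 'Umbra', 'Globex') → 298
sku=E69: stock < 108 → 232
sku=E70: stock < 240 OR supplier IN ('Soylent', 'Umbra', 'Globex') → 103
sku=E85: ELSE → 1650
sku=E88: stock < 108 → 396
sku=E95: stock < 240 OR supplier IN ('Soylent', 'Umbra', 'Globex') → 39
sku=E96: ELSE → 1690
sku=E99: stock < 108 → 63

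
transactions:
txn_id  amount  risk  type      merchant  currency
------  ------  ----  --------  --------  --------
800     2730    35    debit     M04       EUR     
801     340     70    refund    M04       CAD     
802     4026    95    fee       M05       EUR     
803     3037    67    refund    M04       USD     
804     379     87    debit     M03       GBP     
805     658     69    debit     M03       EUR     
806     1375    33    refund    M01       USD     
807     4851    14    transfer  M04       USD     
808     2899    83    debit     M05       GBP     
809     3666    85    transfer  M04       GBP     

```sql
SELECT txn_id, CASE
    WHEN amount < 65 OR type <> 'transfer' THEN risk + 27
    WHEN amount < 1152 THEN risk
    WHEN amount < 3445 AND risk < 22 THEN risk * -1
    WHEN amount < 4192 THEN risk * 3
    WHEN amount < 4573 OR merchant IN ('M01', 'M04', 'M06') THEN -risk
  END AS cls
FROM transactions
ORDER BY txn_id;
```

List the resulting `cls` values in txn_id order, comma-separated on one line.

62, 97, 122, 94, 114, 96, 60, -14, 110, 255

txn_id=800: amount < 65 OR type <> 'transfer' → 62
txn_id=801: amount < 65 OR type <> 'transfer' → 97
txn_id=802: amount < 65 OR type <> 'transfer' → 122
txn_id=803: amount < 65 OR type <> 'transfer' → 94
txn_id=804: amount < 65 OR type <> 'transfer' → 114
txn_id=805: amount < 65 OR type <> 'transfer' → 96
txn_id=806: amount < 65 OR type <> 'transfer' → 60
txn_id=807: amount < 4573 OR merchant IN ('M01', 'M04', 'M06') → -14
txn_id=808: amount < 65 OR type <> 'transfer' → 110
txn_id=809: amount < 4192 → 255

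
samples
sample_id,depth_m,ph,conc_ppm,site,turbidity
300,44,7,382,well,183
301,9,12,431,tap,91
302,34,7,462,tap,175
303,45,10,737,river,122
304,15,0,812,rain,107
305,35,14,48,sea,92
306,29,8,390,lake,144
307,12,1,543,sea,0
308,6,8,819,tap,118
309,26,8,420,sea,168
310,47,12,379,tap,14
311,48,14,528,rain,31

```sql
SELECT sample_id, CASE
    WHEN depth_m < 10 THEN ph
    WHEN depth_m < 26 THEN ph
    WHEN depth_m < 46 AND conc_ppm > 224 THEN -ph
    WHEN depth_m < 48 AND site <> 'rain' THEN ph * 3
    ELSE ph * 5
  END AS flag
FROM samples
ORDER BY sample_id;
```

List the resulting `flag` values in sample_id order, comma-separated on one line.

sample_id=300: depth_m < 46 AND conc_ppm > 224 → -7
sample_id=301: depth_m < 10 → 12
sample_id=302: depth_m < 46 AND conc_ppm > 224 → -7
sample_id=303: depth_m < 46 AND conc_ppm > 224 → -10
sample_id=304: depth_m < 26 → 0
sample_id=305: depth_m < 48 AND site <> 'rain' → 42
sample_id=306: depth_m < 46 AND conc_ppm > 224 → -8
sample_id=307: depth_m < 26 → 1
sample_id=308: depth_m < 10 → 8
sample_id=309: depth_m < 46 AND conc_ppm > 224 → -8
sample_id=310: depth_m < 48 AND site <> 'rain' → 36
sample_id=311: ELSE → 70

-7, 12, -7, -10, 0, 42, -8, 1, 8, -8, 36, 70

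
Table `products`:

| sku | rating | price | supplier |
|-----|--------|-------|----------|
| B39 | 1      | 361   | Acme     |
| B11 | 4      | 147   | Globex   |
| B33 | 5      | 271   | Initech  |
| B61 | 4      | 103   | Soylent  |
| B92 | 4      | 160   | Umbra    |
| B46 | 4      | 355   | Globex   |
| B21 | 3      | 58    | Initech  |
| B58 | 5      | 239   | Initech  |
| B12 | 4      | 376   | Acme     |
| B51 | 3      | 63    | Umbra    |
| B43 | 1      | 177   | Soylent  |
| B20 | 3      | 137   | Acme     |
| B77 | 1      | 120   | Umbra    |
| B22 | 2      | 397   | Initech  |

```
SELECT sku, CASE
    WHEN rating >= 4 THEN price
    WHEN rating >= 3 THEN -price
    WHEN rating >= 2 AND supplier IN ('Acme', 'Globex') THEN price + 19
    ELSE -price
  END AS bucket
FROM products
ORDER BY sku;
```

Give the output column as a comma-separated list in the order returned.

147, 376, -137, -58, -397, 271, -361, -177, 355, -63, 239, 103, -120, 160

sku=B11: rating >= 4 → 147
sku=B12: rating >= 4 → 376
sku=B20: rating >= 3 → -137
sku=B21: rating >= 3 → -58
sku=B22: ELSE → -397
sku=B33: rating >= 4 → 271
sku=B39: ELSE → -361
sku=B43: ELSE → -177
sku=B46: rating >= 4 → 355
sku=B51: rating >= 3 → -63
sku=B58: rating >= 4 → 239
sku=B61: rating >= 4 → 103
sku=B77: ELSE → -120
sku=B92: rating >= 4 → 160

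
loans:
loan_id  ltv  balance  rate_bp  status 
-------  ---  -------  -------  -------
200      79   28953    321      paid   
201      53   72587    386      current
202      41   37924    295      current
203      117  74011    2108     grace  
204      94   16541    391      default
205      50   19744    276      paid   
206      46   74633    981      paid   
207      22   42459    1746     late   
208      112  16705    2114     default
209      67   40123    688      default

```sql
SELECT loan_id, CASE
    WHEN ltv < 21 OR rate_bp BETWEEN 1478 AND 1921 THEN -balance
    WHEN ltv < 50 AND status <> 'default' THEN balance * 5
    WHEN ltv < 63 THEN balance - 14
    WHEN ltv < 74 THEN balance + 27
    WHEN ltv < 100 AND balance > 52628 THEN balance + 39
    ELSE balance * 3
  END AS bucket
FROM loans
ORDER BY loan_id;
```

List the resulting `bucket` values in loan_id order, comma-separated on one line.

86859, 72573, 189620, 222033, 49623, 19730, 373165, -42459, 50115, 40150

loan_id=200: ELSE → 86859
loan_id=201: ltv < 63 → 72573
loan_id=202: ltv < 50 AND status <> 'default' → 189620
loan_id=203: ELSE → 222033
loan_id=204: ELSE → 49623
loan_id=205: ltv < 63 → 19730
loan_id=206: ltv < 50 AND status <> 'default' → 373165
loan_id=207: ltv < 21 OR rate_bp BETWEEN 1478 AND 1921 → -42459
loan_id=208: ELSE → 50115
loan_id=209: ltv < 74 → 40150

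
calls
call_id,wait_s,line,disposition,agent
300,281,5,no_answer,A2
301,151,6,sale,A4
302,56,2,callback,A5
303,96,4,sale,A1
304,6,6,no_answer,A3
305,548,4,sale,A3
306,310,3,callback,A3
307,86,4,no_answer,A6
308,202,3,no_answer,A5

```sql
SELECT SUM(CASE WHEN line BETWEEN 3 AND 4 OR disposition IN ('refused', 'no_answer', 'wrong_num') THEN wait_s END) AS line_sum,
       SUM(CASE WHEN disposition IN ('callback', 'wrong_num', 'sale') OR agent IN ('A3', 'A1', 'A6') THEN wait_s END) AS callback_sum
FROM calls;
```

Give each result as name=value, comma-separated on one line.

line_sum=1529, callback_sum=1253

[line_sum: line BETWEEN 3 AND 4 OR disposition IN ('refused', 'no_answer', 'wrong_num')]
call_id=300: ✓ → 281
call_id=301: ✗
call_id=302: ✗
call_id=303: ✓ → 96
call_id=304: ✓ → 6
call_id=305: ✓ → 548
call_id=306: ✓ → 310
call_id=307: ✓ → 86
call_id=308: ✓ → 202
line_sum = 281 + 96 + 6 + 548 + 310 + 86 + 202 = 1529
—
[callback_sum: disposition IN ('callback', 'wrong_num', 'sale') OR agent IN ('A3', 'A1', 'A6')]
call_id=300: ✗
call_id=301: ✓ → 151
call_id=302: ✓ → 56
call_id=303: ✓ → 96
call_id=304: ✓ → 6
call_id=305: ✓ → 548
call_id=306: ✓ → 310
call_id=307: ✓ → 86
call_id=308: ✗
callback_sum = 151 + 56 + 96 + 6 + 548 + 310 + 86 = 1253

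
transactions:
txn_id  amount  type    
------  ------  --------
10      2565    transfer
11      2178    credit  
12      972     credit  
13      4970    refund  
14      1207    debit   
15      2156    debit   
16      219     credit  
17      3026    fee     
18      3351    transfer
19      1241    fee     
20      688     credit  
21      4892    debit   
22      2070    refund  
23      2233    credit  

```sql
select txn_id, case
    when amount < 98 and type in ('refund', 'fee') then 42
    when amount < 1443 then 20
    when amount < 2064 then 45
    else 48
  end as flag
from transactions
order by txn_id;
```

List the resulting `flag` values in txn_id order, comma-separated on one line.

48, 48, 20, 48, 20, 48, 20, 48, 48, 20, 20, 48, 48, 48

txn_id=10: ELSE → 48
txn_id=11: ELSE → 48
txn_id=12: amount < 1443 → 20
txn_id=13: ELSE → 48
txn_id=14: amount < 1443 → 20
txn_id=15: ELSE → 48
txn_id=16: amount < 1443 → 20
txn_id=17: ELSE → 48
txn_id=18: ELSE → 48
txn_id=19: amount < 1443 → 20
txn_id=20: amount < 1443 → 20
txn_id=21: ELSE → 48
txn_id=22: ELSE → 48
txn_id=23: ELSE → 48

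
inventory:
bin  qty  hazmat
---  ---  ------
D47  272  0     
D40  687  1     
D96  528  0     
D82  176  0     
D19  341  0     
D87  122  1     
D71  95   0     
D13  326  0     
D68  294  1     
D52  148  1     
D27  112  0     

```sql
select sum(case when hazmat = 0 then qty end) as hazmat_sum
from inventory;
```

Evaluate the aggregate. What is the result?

1850

bin=D47: ✓ → 272
bin=D40: ✗
bin=D96: ✓ → 528
bin=D82: ✓ → 176
bin=D19: ✓ → 341
bin=D87: ✗
bin=D71: ✓ → 95
bin=D13: ✓ → 326
bin=D68: ✗
bin=D52: ✗
bin=D27: ✓ → 112
hazmat_sum = 272 + 528 + 176 + 341 + 95 + 326 + 112 = 1850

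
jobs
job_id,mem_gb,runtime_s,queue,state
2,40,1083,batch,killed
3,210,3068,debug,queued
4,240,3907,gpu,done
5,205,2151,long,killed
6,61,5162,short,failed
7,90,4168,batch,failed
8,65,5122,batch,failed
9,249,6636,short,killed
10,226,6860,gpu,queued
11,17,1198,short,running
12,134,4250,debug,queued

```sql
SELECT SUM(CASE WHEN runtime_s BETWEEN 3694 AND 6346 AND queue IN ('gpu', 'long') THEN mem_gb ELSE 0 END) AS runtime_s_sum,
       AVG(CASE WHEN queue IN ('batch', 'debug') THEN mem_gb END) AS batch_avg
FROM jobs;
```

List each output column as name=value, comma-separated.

runtime_s_sum=240, batch_avg=107.8

[runtime_s_sum: runtime_s BETWEEN 3694 AND 6346 AND queue IN ('gpu', 'long')]
job_id=2: ✗
job_id=3: ✗
job_id=4: ✓ → 240
job_id=5: ✗
job_id=6: ✗
job_id=7: ✗
job_id=8: ✗
job_id=9: ✗
job_id=10: ✗
job_id=11: ✗
job_id=12: ✗
runtime_s_sum = 240
—
[batch_avg: queue IN ('batch', 'debug')]
job_id=2: ✓ → 40
job_id=3: ✓ → 210
job_id=4: ✗
job_id=5: ✗
job_id=6: ✗
job_id=7: ✓ → 90
job_id=8: ✓ → 65
job_id=9: ✗
job_id=10: ✗
job_id=11: ✗
job_id=12: ✓ → 134
batch_avg = (40 + 210 + 90 + 65 + 134) / 5 = 107.8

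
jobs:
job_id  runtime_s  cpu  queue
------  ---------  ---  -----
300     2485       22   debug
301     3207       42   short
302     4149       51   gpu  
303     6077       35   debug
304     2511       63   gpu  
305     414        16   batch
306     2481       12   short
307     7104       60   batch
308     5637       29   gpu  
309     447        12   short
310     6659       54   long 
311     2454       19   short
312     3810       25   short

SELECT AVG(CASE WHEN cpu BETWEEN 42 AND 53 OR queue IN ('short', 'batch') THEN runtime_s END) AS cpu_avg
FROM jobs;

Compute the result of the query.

job_id=300: ✗
job_id=301: ✓ → 3207
job_id=302: ✓ → 4149
job_id=303: ✗
job_id=304: ✗
job_id=305: ✓ → 414
job_id=306: ✓ → 2481
job_id=307: ✓ → 7104
job_id=308: ✗
job_id=309: ✓ → 447
job_id=310: ✗
job_id=311: ✓ → 2454
job_id=312: ✓ → 3810
cpu_avg = (3207 + 4149 + 414 + 2481 + 7104 + 447 + 2454 + 3810) / 8 = 3008.25

3008.25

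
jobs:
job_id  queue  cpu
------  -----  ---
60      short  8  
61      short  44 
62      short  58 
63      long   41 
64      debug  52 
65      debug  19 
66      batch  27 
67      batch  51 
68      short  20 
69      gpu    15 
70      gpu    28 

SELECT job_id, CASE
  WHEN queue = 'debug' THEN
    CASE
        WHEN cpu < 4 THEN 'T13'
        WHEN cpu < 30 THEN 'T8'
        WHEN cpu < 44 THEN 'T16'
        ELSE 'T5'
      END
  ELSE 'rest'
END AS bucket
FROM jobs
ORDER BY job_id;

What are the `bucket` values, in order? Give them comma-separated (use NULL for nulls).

rest, rest, rest, rest, T5, T8, rest, rest, rest, rest, rest

job_id=60: queue='short' → outer ELSE → rest
job_id=61: queue='short' → outer ELSE → rest
job_id=62: queue='short' → outer ELSE → rest
job_id=63: queue='long' → outer ELSE → rest
job_id=64: queue='debug' → inner[ELSE] → T5
job_id=65: queue='debug' → inner[cpu < 30] → T8
job_id=66: queue='batch' → outer ELSE → rest
job_id=67: queue='batch' → outer ELSE → rest
job_id=68: queue='short' → outer ELSE → rest
job_id=69: queue='gpu' → outer ELSE → rest
job_id=70: queue='gpu' → outer ELSE → rest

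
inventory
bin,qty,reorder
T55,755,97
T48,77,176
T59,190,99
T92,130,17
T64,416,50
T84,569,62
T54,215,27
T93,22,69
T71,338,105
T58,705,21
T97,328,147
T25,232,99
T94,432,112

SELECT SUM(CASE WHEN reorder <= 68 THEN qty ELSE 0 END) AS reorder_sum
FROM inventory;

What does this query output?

bin=T55: ✗
bin=T48: ✗
bin=T59: ✗
bin=T92: ✓ → 130
bin=T64: ✓ → 416
bin=T84: ✓ → 569
bin=T54: ✓ → 215
bin=T93: ✗
bin=T71: ✗
bin=T58: ✓ → 705
bin=T97: ✗
bin=T25: ✗
bin=T94: ✗
reorder_sum = 130 + 416 + 569 + 215 + 705 = 2035

2035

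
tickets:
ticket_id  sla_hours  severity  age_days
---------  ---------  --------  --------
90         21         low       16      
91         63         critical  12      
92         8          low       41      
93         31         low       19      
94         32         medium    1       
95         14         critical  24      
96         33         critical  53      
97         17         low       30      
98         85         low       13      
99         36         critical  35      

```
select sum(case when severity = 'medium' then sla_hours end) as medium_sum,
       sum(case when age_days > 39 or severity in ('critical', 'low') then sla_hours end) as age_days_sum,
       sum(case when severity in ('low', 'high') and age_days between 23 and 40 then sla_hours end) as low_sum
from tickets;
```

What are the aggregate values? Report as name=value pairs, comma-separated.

medium_sum=32, age_days_sum=308, low_sum=17

[medium_sum: severity = 'medium']
ticket_id=90: ✗
ticket_id=91: ✗
ticket_id=92: ✗
ticket_id=93: ✗
ticket_id=94: ✓ → 32
ticket_id=95: ✗
ticket_id=96: ✗
ticket_id=97: ✗
ticket_id=98: ✗
ticket_id=99: ✗
medium_sum = 32
—
[age_days_sum: age_days > 39 or severity in ('critical', 'low')]
ticket_id=90: ✓ → 21
ticket_id=91: ✓ → 63
ticket_id=92: ✓ → 8
ticket_id=93: ✓ → 31
ticket_id=94: ✗
ticket_id=95: ✓ → 14
ticket_id=96: ✓ → 33
ticket_id=97: ✓ → 17
ticket_id=98: ✓ → 85
ticket_id=99: ✓ → 36
age_days_sum = 21 + 63 + 8 + 31 + 14 + 33 + 17 + 85 + 36 = 308
—
[low_sum: severity in ('low', 'high') and age_days between 23 and 40]
ticket_id=90: ✗
ticket_id=91: ✗
ticket_id=92: ✗
ticket_id=93: ✗
ticket_id=94: ✗
ticket_id=95: ✗
ticket_id=96: ✗
ticket_id=97: ✓ → 17
ticket_id=98: ✗
ticket_id=99: ✗
low_sum = 17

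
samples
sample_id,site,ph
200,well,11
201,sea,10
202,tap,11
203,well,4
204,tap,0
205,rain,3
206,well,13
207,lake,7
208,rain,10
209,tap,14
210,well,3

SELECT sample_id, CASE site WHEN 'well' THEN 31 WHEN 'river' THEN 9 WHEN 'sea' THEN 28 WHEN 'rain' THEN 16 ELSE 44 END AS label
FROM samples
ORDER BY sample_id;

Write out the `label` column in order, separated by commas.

31, 28, 44, 31, 44, 16, 31, 44, 16, 44, 31

sample_id=200: site='well' → 31
sample_id=201: site='sea' → 28
sample_id=202: ELSE → 44
sample_id=203: site='well' → 31
sample_id=204: ELSE → 44
sample_id=205: site='rain' → 16
sample_id=206: site='well' → 31
sample_id=207: ELSE → 44
sample_id=208: site='rain' → 16
sample_id=209: ELSE → 44
sample_id=210: site='well' → 31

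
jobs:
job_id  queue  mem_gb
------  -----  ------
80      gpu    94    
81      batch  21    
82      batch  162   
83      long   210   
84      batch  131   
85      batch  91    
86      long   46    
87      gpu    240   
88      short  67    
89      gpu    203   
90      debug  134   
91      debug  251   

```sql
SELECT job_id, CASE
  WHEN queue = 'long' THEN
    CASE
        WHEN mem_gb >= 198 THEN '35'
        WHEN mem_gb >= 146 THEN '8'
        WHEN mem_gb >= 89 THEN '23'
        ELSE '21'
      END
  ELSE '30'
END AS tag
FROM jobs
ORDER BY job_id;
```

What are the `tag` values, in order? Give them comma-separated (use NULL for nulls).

job_id=80: queue='gpu' → outer ELSE → 30
job_id=81: queue='batch' → outer ELSE → 30
job_id=82: queue='batch' → outer ELSE → 30
job_id=83: queue='long' → inner[mem_gb >= 198] → 35
job_id=84: queue='batch' → outer ELSE → 30
job_id=85: queue='batch' → outer ELSE → 30
job_id=86: queue='long' → inner[ELSE] → 21
job_id=87: queue='gpu' → outer ELSE → 30
job_id=88: queue='short' → outer ELSE → 30
job_id=89: queue='gpu' → outer ELSE → 30
job_id=90: queue='debug' → outer ELSE → 30
job_id=91: queue='debug' → outer ELSE → 30

30, 30, 30, 35, 30, 30, 21, 30, 30, 30, 30, 30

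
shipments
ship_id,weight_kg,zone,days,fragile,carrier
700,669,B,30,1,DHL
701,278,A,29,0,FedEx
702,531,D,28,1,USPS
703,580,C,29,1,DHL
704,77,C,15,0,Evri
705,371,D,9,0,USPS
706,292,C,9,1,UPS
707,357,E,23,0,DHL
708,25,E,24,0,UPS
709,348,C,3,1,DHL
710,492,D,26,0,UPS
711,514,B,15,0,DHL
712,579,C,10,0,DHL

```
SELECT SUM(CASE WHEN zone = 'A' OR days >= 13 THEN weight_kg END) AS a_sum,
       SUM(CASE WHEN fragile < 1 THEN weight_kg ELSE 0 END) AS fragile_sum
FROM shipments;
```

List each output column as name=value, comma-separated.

a_sum=3523, fragile_sum=2693

[a_sum: zone = 'A' OR days >= 13]
ship_id=700: ✓ → 669
ship_id=701: ✓ → 278
ship_id=702: ✓ → 531
ship_id=703: ✓ → 580
ship_id=704: ✓ → 77
ship_id=705: ✗
ship_id=706: ✗
ship_id=707: ✓ → 357
ship_id=708: ✓ → 25
ship_id=709: ✗
ship_id=710: ✓ → 492
ship_id=711: ✓ → 514
ship_id=712: ✗
a_sum = 669 + 278 + 531 + 580 + 77 + 357 + 25 + 492 + 514 = 3523
—
[fragile_sum: fragile < 1]
ship_id=700: ✗
ship_id=701: ✓ → 278
ship_id=702: ✗
ship_id=703: ✗
ship_id=704: ✓ → 77
ship_id=705: ✓ → 371
ship_id=706: ✗
ship_id=707: ✓ → 357
ship_id=708: ✓ → 25
ship_id=709: ✗
ship_id=710: ✓ → 492
ship_id=711: ✓ → 514
ship_id=712: ✓ → 579
fragile_sum = 278 + 77 + 371 + 357 + 25 + 492 + 514 + 579 = 2693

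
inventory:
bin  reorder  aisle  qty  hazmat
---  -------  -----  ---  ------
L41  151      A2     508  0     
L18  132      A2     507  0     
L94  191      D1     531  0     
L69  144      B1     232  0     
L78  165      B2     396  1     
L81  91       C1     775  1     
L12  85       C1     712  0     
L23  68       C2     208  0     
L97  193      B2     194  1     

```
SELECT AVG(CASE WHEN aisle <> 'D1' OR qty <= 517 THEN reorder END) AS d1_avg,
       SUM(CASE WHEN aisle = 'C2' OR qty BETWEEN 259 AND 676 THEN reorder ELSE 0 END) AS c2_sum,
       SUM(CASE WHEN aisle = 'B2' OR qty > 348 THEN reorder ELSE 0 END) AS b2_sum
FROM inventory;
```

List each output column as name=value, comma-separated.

[d1_avg: aisle <> 'D1' OR qty <= 517]
bin=L41: ✓ → 151
bin=L18: ✓ → 132
bin=L94: ✗
bin=L69: ✓ → 144
bin=L78: ✓ → 165
bin=L81: ✓ → 91
bin=L12: ✓ → 85
bin=L23: ✓ → 68
bin=L97: ✓ → 193
d1_avg = (151 + 132 + 144 + 165 + 91 + 85 + 68 + 193) / 8 = 128.625
—
[c2_sum: aisle = 'C2' OR qty BETWEEN 259 AND 676]
bin=L41: ✓ → 151
bin=L18: ✓ → 132
bin=L94: ✓ → 191
bin=L69: ✗
bin=L78: ✓ → 165
bin=L81: ✗
bin=L12: ✗
bin=L23: ✓ → 68
bin=L97: ✗
c2_sum = 151 + 132 + 191 + 165 + 68 = 707
—
[b2_sum: aisle = 'B2' OR qty > 348]
bin=L41: ✓ → 151
bin=L18: ✓ → 132
bin=L94: ✓ → 191
bin=L69: ✗
bin=L78: ✓ → 165
bin=L81: ✓ → 91
bin=L12: ✓ → 85
bin=L23: ✗
bin=L97: ✓ → 193
b2_sum = 151 + 132 + 191 + 165 + 91 + 85 + 193 = 1008

d1_avg=128.625, c2_sum=707, b2_sum=1008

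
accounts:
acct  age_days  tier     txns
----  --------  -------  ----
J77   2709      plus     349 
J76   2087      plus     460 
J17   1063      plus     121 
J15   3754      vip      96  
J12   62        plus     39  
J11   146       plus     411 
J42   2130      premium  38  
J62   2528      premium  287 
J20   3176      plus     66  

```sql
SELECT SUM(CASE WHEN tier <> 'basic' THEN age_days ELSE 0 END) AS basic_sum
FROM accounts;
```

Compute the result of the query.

acct=J77: ✓ → 2709
acct=J76: ✓ → 2087
acct=J17: ✓ → 1063
acct=J15: ✓ → 3754
acct=J12: ✓ → 62
acct=J11: ✓ → 146
acct=J42: ✓ → 2130
acct=J62: ✓ → 2528
acct=J20: ✓ → 3176
basic_sum = 2709 + 2087 + 1063 + 3754 + 62 + 146 + 2130 + 2528 + 3176 = 17655

17655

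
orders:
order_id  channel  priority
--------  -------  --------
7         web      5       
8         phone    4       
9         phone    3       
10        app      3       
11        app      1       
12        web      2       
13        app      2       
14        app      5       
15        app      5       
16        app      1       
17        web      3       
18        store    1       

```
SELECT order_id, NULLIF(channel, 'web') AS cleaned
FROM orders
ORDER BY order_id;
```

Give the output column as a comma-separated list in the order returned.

order_id=7: channel=web vs web: equal → NULL
order_id=8: channel=phone vs web: differ → phone
order_id=9: channel=phone vs web: differ → phone
order_id=10: channel=app vs web: differ → app
order_id=11: channel=app vs web: differ → app
order_id=12: channel=web vs web: equal → NULL
order_id=13: channel=app vs web: differ → app
order_id=14: channel=app vs web: differ → app
order_id=15: channel=app vs web: differ → app
order_id=16: channel=app vs web: differ → app
order_id=17: channel=web vs web: equal → NULL
order_id=18: channel=store vs web: differ → store

NULL, phone, phone, app, app, NULL, app, app, app, app, NULL, store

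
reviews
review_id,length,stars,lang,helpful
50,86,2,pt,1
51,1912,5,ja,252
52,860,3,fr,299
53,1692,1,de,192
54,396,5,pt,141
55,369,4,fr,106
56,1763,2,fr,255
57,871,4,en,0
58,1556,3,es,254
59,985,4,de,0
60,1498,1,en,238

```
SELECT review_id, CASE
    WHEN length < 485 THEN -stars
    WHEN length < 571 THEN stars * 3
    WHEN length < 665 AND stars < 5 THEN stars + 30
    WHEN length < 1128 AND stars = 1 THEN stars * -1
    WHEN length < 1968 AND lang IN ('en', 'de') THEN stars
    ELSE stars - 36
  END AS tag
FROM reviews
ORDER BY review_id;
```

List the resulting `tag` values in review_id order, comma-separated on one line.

-2, -31, -33, 1, -5, -4, -34, 4, -33, 4, 1

review_id=50: length < 485 → -2
review_id=51: ELSE → -31
review_id=52: ELSE → -33
review_id=53: length < 1968 AND lang IN ('en', 'de') → 1
review_id=54: length < 485 → -5
review_id=55: length < 485 → -4
review_id=56: ELSE → -34
review_id=57: length < 1968 AND lang IN ('en', 'de') → 4
review_id=58: ELSE → -33
review_id=59: length < 1968 AND lang IN ('en', 'de') → 4
review_id=60: length < 1968 AND lang IN ('en', 'de') → 1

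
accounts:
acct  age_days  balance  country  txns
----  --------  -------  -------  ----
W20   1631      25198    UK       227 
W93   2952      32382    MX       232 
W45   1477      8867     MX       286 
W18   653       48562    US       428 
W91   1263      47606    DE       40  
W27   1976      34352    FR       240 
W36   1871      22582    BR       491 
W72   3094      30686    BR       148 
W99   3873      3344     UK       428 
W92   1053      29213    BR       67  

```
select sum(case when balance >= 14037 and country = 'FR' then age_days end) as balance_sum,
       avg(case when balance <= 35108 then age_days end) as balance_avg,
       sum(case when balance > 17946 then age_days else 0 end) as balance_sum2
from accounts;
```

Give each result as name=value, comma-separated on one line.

balance_sum=1976, balance_avg=2240.875, balance_sum2=14493

[balance_sum: balance >= 14037 and country = 'FR']
acct=W20: ✗
acct=W93: ✗
acct=W45: ✗
acct=W18: ✗
acct=W91: ✗
acct=W27: ✓ → 1976
acct=W36: ✗
acct=W72: ✗
acct=W99: ✗
acct=W92: ✗
balance_sum = 1976
—
[balance_avg: balance <= 35108]
acct=W20: ✓ → 1631
acct=W93: ✓ → 2952
acct=W45: ✓ → 1477
acct=W18: ✗
acct=W91: ✗
acct=W27: ✓ → 1976
acct=W36: ✓ → 1871
acct=W72: ✓ → 3094
acct=W99: ✓ → 3873
acct=W92: ✓ → 1053
balance_avg = (1631 + 2952 + 1477 + 1976 + 1871 + 3094 + 3873 + 1053) / 8 = 2240.875
—
[balance_sum2: balance > 17946]
acct=W20: ✓ → 1631
acct=W93: ✓ → 2952
acct=W45: ✗
acct=W18: ✓ → 653
acct=W91: ✓ → 1263
acct=W27: ✓ → 1976
acct=W36: ✓ → 1871
acct=W72: ✓ → 3094
acct=W99: ✗
acct=W92: ✓ → 1053
balance_sum2 = 1631 + 2952 + 653 + 1263 + 1976 + 1871 + 3094 + 1053 = 14493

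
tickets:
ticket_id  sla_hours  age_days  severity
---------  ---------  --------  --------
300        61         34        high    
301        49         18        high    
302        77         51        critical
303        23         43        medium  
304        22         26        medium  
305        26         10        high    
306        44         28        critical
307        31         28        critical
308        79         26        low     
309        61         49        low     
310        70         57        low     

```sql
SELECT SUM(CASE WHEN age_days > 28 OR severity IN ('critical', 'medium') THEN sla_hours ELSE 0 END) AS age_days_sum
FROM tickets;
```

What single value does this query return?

389

ticket_id=300: ✓ → 61
ticket_id=301: ✗
ticket_id=302: ✓ → 77
ticket_id=303: ✓ → 23
ticket_id=304: ✓ → 22
ticket_id=305: ✗
ticket_id=306: ✓ → 44
ticket_id=307: ✓ → 31
ticket_id=308: ✗
ticket_id=309: ✓ → 61
ticket_id=310: ✓ → 70
age_days_sum = 61 + 77 + 23 + 22 + 44 + 31 + 61 + 70 = 389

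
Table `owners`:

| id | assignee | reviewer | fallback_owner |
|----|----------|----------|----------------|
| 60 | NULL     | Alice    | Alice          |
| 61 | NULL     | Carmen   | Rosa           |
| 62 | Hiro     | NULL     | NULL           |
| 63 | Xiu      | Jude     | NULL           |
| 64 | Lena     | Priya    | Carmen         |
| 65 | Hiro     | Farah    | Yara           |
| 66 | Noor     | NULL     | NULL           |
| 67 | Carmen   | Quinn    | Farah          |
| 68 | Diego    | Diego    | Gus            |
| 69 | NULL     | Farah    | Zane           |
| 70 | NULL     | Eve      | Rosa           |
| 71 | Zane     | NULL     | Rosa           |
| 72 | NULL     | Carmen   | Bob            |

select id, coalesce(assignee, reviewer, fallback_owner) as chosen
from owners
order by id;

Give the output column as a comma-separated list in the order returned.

Alice, Carmen, Hiro, Xiu, Lena, Hiro, Noor, Carmen, Diego, Farah, Eve, Zane, Carmen

id=60: assignee=NULL, reviewer=Alice → Alice
id=61: assignee=NULL, reviewer=Carmen → Carmen
id=62: assignee=Hiro → Hiro
id=63: assignee=Xiu → Xiu
id=64: assignee=Lena → Lena
id=65: assignee=Hiro → Hiro
id=66: assignee=Noor → Noor
id=67: assignee=Carmen → Carmen
id=68: assignee=Diego → Diego
id=69: assignee=NULL, reviewer=Farah → Farah
id=70: assignee=NULL, reviewer=Eve → Eve
id=71: assignee=Zane → Zane
id=72: assignee=NULL, reviewer=Carmen → Carmen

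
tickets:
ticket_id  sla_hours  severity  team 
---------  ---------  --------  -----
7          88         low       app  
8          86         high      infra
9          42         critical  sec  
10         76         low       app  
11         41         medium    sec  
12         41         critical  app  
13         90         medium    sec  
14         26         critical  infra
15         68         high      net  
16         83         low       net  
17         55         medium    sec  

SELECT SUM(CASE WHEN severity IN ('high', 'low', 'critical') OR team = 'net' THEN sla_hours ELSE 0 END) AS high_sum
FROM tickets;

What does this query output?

ticket_id=7: ✓ → 88
ticket_id=8: ✓ → 86
ticket_id=9: ✓ → 42
ticket_id=10: ✓ → 76
ticket_id=11: ✗
ticket_id=12: ✓ → 41
ticket_id=13: ✗
ticket_id=14: ✓ → 26
ticket_id=15: ✓ → 68
ticket_id=16: ✓ → 83
ticket_id=17: ✗
high_sum = 88 + 86 + 42 + 76 + 41 + 26 + 68 + 83 = 510

510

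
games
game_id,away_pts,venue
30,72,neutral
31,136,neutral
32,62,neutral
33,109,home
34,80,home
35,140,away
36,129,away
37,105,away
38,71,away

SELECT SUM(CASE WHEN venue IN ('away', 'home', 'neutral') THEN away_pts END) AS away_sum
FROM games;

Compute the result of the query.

904

game_id=30: ✓ → 72
game_id=31: ✓ → 136
game_id=32: ✓ → 62
game_id=33: ✓ → 109
game_id=34: ✓ → 80
game_id=35: ✓ → 140
game_id=36: ✓ → 129
game_id=37: ✓ → 105
game_id=38: ✓ → 71
away_sum = 72 + 136 + 62 + 109 + 80 + 140 + 129 + 105 + 71 = 904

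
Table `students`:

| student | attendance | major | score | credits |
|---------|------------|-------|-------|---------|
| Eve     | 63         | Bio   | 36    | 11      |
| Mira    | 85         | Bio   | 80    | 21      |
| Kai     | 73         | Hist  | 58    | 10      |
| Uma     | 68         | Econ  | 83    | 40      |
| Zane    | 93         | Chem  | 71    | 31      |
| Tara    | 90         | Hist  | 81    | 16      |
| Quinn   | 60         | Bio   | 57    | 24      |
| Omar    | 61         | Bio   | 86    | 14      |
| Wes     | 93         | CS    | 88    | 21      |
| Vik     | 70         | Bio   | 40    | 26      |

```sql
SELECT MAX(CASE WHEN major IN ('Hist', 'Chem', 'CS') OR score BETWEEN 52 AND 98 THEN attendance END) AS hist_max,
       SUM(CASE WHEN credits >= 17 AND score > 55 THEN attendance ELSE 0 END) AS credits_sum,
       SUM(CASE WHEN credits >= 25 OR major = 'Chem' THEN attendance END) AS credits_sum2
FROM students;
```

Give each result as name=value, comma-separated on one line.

[hist_max: major IN ('Hist', 'Chem', 'CS') OR score BETWEEN 52 AND 98]
student=Eve: ✗
student=Mira: ✓ → 85
student=Kai: ✓ → 73
student=Uma: ✓ → 68
student=Zane: ✓ → 93
student=Tara: ✓ → 90
student=Quinn: ✓ → 60
student=Omar: ✓ → 61
student=Wes: ✓ → 93
student=Vik: ✗
hist_max = MAX(85, 73, 68, 93, 90, 60, 61, 93) = 93
—
[credits_sum: credits >= 17 AND score > 55]
student=Eve: ✗
student=Mira: ✓ → 85
student=Kai: ✗
student=Uma: ✓ → 68
student=Zane: ✓ → 93
student=Tara: ✗
student=Quinn: ✓ → 60
student=Omar: ✗
student=Wes: ✓ → 93
student=Vik: ✗
credits_sum = 85 + 68 + 93 + 60 + 93 = 399
—
[credits_sum2: credits >= 25 OR major = 'Chem']
student=Eve: ✗
student=Mira: ✗
student=Kai: ✗
student=Uma: ✓ → 68
student=Zane: ✓ → 93
student=Tara: ✗
student=Quinn: ✗
student=Omar: ✗
student=Wes: ✗
student=Vik: ✓ → 70
credits_sum2 = 68 + 93 + 70 = 231

hist_max=93, credits_sum=399, credits_sum2=231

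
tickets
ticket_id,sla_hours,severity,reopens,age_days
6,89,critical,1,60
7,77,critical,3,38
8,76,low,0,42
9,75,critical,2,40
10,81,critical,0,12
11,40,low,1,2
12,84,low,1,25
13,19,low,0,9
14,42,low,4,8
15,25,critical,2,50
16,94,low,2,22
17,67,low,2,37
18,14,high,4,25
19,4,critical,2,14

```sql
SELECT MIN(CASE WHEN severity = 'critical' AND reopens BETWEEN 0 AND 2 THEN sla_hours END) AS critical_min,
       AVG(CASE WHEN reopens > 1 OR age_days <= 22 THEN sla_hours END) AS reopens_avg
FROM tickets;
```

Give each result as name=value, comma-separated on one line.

[critical_min: severity = 'critical' AND reopens BETWEEN 0 AND 2]
ticket_id=6: ✓ → 89
ticket_id=7: ✗
ticket_id=8: ✗
ticket_id=9: ✓ → 75
ticket_id=10: ✓ → 81
ticket_id=11: ✗
ticket_id=12: ✗
ticket_id=13: ✗
ticket_id=14: ✗
ticket_id=15: ✓ → 25
ticket_id=16: ✗
ticket_id=17: ✗
ticket_id=18: ✗
ticket_id=19: ✓ → 4
critical_min = MIN(89, 75, 81, 25, 4) = 4
—
[reopens_avg: reopens > 1 OR age_days <= 22]
ticket_id=6: ✗
ticket_id=7: ✓ → 77
ticket_id=8: ✗
ticket_id=9: ✓ → 75
ticket_id=10: ✓ → 81
ticket_id=11: ✓ → 40
ticket_id=12: ✗
ticket_id=13: ✓ → 19
ticket_id=14: ✓ → 42
ticket_id=15: ✓ → 25
ticket_id=16: ✓ → 94
ticket_id=17: ✓ → 67
ticket_id=18: ✓ → 14
ticket_id=19: ✓ → 4
reopens_avg = (77 + 75 + 81 + 40 + 19 + 42 + 25 + 94 + 67 + 14 + 4) / 11 = 48.9090909091

critical_min=4, reopens_avg=48.9090909091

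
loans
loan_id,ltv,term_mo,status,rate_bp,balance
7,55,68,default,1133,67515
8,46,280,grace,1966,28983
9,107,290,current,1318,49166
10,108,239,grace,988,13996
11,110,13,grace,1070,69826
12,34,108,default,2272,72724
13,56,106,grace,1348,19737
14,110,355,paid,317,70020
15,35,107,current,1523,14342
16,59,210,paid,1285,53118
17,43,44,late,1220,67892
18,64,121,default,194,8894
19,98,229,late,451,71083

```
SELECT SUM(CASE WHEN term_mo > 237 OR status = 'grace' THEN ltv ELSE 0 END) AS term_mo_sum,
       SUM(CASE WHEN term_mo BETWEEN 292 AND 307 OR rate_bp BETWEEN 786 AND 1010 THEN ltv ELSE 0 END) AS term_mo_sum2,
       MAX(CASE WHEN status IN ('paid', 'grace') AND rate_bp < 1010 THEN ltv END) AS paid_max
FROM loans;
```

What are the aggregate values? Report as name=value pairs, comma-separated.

term_mo_sum=537, term_mo_sum2=108, paid_max=110

[term_mo_sum: term_mo > 237 OR status = 'grace']
loan_id=7: ✗
loan_id=8: ✓ → 46
loan_id=9: ✓ → 107
loan_id=10: ✓ → 108
loan_id=11: ✓ → 110
loan_id=12: ✗
loan_id=13: ✓ → 56
loan_id=14: ✓ → 110
loan_id=15: ✗
loan_id=16: ✗
loan_id=17: ✗
loan_id=18: ✗
loan_id=19: ✗
term_mo_sum = 46 + 107 + 108 + 110 + 56 + 110 = 537
—
[term_mo_sum2: term_mo BETWEEN 292 AND 307 OR rate_bp BETWEEN 786 AND 1010]
loan_id=7: ✗
loan_id=8: ✗
loan_id=9: ✗
loan_id=10: ✓ → 108
loan_id=11: ✗
loan_id=12: ✗
loan_id=13: ✗
loan_id=14: ✗
loan_id=15: ✗
loan_id=16: ✗
loan_id=17: ✗
loan_id=18: ✗
loan_id=19: ✗
term_mo_sum2 = 108
—
[paid_max: status IN ('paid', 'grace') AND rate_bp < 1010]
loan_id=7: ✗
loan_id=8: ✗
loan_id=9: ✗
loan_id=10: ✓ → 108
loan_id=11: ✗
loan_id=12: ✗
loan_id=13: ✗
loan_id=14: ✓ → 110
loan_id=15: ✗
loan_id=16: ✗
loan_id=17: ✗
loan_id=18: ✗
loan_id=19: ✗
paid_max = MAX(108, 110) = 110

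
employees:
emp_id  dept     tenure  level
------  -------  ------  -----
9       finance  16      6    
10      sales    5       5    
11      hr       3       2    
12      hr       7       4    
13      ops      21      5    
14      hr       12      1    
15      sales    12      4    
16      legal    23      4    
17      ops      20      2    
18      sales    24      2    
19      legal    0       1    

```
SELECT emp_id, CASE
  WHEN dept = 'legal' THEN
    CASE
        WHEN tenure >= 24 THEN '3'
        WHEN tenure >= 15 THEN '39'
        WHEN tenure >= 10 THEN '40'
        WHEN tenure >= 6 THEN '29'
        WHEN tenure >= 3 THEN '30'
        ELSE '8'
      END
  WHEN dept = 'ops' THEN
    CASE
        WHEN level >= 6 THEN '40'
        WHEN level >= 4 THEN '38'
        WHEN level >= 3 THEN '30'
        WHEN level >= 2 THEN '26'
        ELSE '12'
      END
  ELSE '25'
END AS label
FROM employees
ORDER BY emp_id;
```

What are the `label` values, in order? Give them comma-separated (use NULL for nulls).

emp_id=9: dept='finance' → outer ELSE → 25
emp_id=10: dept='sales' → outer ELSE → 25
emp_id=11: dept='hr' → outer ELSE → 25
emp_id=12: dept='hr' → outer ELSE → 25
emp_id=13: dept='ops' → inner[level >= 4] → 38
emp_id=14: dept='hr' → outer ELSE → 25
emp_id=15: dept='sales' → outer ELSE → 25
emp_id=16: dept='legal' → inner[tenure >= 15] → 39
emp_id=17: dept='ops' → inner[level >= 2] → 26
emp_id=18: dept='sales' → outer ELSE → 25
emp_id=19: dept='legal' → inner[ELSE] → 8

25, 25, 25, 25, 38, 25, 25, 39, 26, 25, 8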